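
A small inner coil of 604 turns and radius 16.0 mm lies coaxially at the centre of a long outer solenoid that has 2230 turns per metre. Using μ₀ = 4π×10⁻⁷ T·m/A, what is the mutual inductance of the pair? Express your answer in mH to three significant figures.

The outer solenoid produces a uniform field B₁ = μ₀n₁I₁ across the inner coil,
so the flux linkage is N₂Φ = N₂B₁A₂ = μ₀n₁N₂A₂·I₁, giving M = μ₀n₁N₂A₂.
A₂ = πr² = π(1.600×10^-2 m)² = 8.042×10^-4 m².
M = (4π×10⁻⁷)(2230)(604)(8.042×10^-4) = 1.361×10^-3 H.

M ≈ 1.36 mH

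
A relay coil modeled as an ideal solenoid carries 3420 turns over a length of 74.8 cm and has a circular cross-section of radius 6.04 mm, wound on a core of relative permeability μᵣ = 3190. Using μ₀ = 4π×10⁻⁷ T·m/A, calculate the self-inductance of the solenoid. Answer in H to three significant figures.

L ≈ 7.18 H

A = πr² = π(6.040×10^-3 m)² = 1.146×10^-4 m².
For a long solenoid, L = μ₀μᵣN²A/ℓ.
L = (4π×10⁻⁷)(3190)(3420)²(1.146×10^-4)/(0.748 m) = 7.184 H.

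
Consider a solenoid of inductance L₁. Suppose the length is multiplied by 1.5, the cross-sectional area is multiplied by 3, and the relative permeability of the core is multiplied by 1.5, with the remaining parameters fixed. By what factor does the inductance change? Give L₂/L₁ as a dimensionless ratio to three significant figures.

L₂/L₁ = 3.00

For a solenoid, L ∝ μᵣN²A/ℓ.
L₂/L₁ = (1.5)^-1 × (3) × (1.5) = 3.00.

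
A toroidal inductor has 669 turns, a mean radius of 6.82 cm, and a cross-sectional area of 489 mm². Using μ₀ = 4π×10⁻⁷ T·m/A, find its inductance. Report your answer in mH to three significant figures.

L ≈ 0.642 mH

For a thin toroid, L = μ₀N²A/(2πR).
L = (4π×10⁻⁷)(669)²(4.890×10^-4) / (2π×6.820×10^-2 m) = 6.418×10^-4 H.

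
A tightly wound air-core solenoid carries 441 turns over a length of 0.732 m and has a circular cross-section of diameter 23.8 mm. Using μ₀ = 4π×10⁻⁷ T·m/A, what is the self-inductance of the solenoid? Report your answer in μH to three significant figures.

L ≈ 149 μH

A = π(d/2)² = π(1.190×10^-2 m)² = 4.449×10^-4 m².
For a long solenoid, L = μ₀N²A/ℓ.
L = (4π×10⁻⁷)(441)²(4.449×10^-4)/(0.732 m) = 1.485×10^-4 H.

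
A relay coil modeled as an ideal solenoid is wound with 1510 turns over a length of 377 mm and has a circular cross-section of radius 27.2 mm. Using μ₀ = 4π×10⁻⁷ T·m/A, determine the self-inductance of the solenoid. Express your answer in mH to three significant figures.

A = πr² = π(2.720×10^-2 m)² = 2.324×10^-3 m².
For a long solenoid, L = μ₀N²A/ℓ.
L = (4π×10⁻⁷)(1510)²(2.324×10^-3)/(0.377 m) = 1.766×10^-2 H.

L ≈ 17.7 mH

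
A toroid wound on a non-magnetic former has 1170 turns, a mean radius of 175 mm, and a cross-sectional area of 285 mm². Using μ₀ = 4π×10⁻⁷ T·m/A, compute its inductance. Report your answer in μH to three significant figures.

L ≈ 446 μH

For a thin toroid, L = μ₀N²A/(2πR).
L = (4π×10⁻⁷)(1170)²(2.850×10^-4) / (2π×0.175 m) = 4.459×10^-4 H.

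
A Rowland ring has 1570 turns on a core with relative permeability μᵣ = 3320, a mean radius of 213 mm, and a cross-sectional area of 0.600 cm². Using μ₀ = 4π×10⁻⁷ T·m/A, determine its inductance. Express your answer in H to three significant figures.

For a thin toroid, L = μ₀μᵣN²A/(2πR).
L = (4π×10⁻⁷)(3320)(1570)²(6.000×10^-5) / (2π×0.213 m) = 0.461 H.

L ≈ 0.461 H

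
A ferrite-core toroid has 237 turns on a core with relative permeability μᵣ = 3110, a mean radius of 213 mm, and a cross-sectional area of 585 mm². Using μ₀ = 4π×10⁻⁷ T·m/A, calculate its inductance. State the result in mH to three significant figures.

For a thin toroid, L = μ₀μᵣN²A/(2πR).
L = (4π×10⁻⁷)(3110)(237)²(5.850×10^-4) / (2π×0.213 m) = 9.595×10^-2 H.

L ≈ 96.0 mH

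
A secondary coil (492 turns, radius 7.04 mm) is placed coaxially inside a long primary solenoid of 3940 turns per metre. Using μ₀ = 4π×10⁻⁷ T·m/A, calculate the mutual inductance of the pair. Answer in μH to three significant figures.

The outer solenoid produces a uniform field B₁ = μ₀n₁I₁ across the inner coil,
so the flux linkage is N₂Φ = N₂B₁A₂ = μ₀n₁N₂A₂·I₁, giving M = μ₀n₁N₂A₂.
A₂ = πr² = π(7.040×10^-3 m)² = 1.557×10^-4 m².
M = (4π×10⁻⁷)(3940)(492)(1.557×10^-4) = 3.793×10^-4 H.

M ≈ 379 μH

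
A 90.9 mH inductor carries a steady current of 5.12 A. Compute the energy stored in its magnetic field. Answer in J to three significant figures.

Stored magnetic energy: U = ½LI².
U = ½(9.090×10^-2 H)(5.12 A)² = 1.191 J.

U ≈ 1.19 J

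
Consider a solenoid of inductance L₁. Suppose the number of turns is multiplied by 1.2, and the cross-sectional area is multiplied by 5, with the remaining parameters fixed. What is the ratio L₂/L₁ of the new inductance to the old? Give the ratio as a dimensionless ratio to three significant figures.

L₂/L₁ = 7.20

For a solenoid, L ∝ μᵣN²A/ℓ.
L₂/L₁ = (1.2)^2 × (5) = 7.20.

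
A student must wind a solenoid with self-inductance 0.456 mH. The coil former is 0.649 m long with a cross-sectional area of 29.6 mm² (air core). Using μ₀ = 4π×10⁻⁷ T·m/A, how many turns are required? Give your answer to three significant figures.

N ≈ 2820 turns

A = 29.6 mm² = 2.960×10^-5 m².
From L = μ₀N²A/ℓ, N = √(Lℓ / (μ₀A)).
N = √[(4.560×10^-4)(0.649) / ((4π×10⁻⁷)×2.960×10^-5)] = √(7.956×10^6) ≈ 2820.7.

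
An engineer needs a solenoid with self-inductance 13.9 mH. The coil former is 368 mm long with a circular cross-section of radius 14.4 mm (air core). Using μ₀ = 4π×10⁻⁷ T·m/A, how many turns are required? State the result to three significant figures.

A = πr² = π(1.440×10^-2 m)² = 6.514×10^-4 m².
From L = μ₀N²A/ℓ, N = √(Lℓ / (μ₀A)).
N = √[(1.390×10^-2)(0.368) / ((4π×10⁻⁷)×6.514×10^-4)] = √(6.249×10^6) ≈ 2499.7.

N ≈ 2500 turns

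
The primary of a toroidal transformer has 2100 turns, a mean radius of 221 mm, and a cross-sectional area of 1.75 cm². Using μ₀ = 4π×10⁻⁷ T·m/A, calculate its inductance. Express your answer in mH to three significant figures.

L ≈ 0.698 mH

For a thin toroid, L = μ₀N²A/(2πR).
L = (4π×10⁻⁷)(2100)²(1.750×10^-4) / (2π×0.221 m) = 6.984×10^-4 H.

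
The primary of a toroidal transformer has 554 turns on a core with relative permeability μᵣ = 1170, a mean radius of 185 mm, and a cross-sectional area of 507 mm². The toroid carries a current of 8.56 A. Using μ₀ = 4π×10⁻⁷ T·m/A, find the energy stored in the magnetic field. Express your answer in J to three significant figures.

L = μ₀μᵣN²A/(2πR) = (4π×10⁻⁷)(1170)(554)²(5.070×10^-4)/(2π×0.185) = 0.1968 H.
U = ½LI² = ½(0.1968)(8.56)² = 7.211 J.

U ≈ 7.21 J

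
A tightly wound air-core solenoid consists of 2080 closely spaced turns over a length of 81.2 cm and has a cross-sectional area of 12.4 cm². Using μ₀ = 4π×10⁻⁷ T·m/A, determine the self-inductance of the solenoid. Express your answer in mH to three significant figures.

A = 12.4 cm² = 1.240×10^-3 m².
For a long solenoid, L = μ₀N²A/ℓ.
L = (4π×10⁻⁷)(2080)²(1.240×10^-3)/(0.812 m) = 8.302×10^-3 H.

L ≈ 8.30 mH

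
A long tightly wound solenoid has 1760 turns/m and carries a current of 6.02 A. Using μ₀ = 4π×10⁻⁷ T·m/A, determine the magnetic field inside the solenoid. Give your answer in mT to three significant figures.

Inside a long solenoid, B = μ₀nI.
B = (4π×10⁻⁷)(1.760×10^3 m⁻¹)(6.02 A) = 1.331×10^-2 T.

B ≈ 13.3 mT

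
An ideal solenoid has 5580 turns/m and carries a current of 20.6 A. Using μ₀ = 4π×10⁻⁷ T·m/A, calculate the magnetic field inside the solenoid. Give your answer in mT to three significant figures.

B ≈ 144 mT

Inside a long solenoid, B = μ₀nI.
B = (4π×10⁻⁷)(5.580×10^3 m⁻¹)(20.6 A) = 0.1444 T.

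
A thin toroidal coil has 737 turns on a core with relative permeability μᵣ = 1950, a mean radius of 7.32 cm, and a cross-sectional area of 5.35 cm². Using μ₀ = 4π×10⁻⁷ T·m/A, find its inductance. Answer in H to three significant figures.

L ≈ 1.55 H

For a thin toroid, L = μ₀μᵣN²A/(2πR).
L = (4π×10⁻⁷)(1950)(737)²(5.350×10^-4) / (2π×7.320×10^-2 m) = 1.548 H.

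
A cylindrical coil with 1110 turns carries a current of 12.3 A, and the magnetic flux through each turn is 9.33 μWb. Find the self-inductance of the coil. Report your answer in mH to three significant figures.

Self-inductance is defined by L = NΦ_B/I (flux linkage over current).
L = (1110)(9.330×10^-6 Wb)/(12.3 A) = 8.420×10^-4 H.

L ≈ 0.842 mH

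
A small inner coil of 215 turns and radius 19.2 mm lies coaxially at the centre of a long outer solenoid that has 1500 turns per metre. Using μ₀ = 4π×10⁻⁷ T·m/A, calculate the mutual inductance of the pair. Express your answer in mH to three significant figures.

M ≈ 0.469 mH

The outer solenoid produces a uniform field B₁ = μ₀n₁I₁ across the inner coil,
so the flux linkage is N₂Φ = N₂B₁A₂ = μ₀n₁N₂A₂·I₁, giving M = μ₀n₁N₂A₂.
A₂ = πr² = π(1.920×10^-2 m)² = 1.158×10^-3 m².
M = (4π×10⁻⁷)(1500)(215)(1.158×10^-3) = 4.693×10^-4 H.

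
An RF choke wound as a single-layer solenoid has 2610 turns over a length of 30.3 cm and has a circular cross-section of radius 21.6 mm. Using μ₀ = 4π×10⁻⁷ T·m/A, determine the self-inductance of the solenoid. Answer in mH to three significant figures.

L ≈ 41.4 mH

A = πr² = π(2.160×10^-2 m)² = 1.466×10^-3 m².
For a long solenoid, L = μ₀N²A/ℓ.
L = (4π×10⁻⁷)(2610)²(1.466×10^-3)/(0.303 m) = 4.141×10^-2 H.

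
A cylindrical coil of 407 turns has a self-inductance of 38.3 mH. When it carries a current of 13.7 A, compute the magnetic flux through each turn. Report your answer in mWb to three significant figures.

From L = NΦ_B/I, the flux per turn is Φ_B = LI/N.
Φ_B = (3.830×10^-2 H)(13.7 A)/407 = 1.289×10^-3 Wb.

Φ_B ≈ 1.29 mWb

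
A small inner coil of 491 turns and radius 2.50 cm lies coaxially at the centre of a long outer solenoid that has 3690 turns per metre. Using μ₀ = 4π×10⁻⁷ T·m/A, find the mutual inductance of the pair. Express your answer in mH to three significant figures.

The outer solenoid produces a uniform field B₁ = μ₀n₁I₁ across the inner coil,
so the flux linkage is N₂Φ = N₂B₁A₂ = μ₀n₁N₂A₂·I₁, giving M = μ₀n₁N₂A₂.
A₂ = πr² = π(2.500×10^-2 m)² = 1.963×10^-3 m².
M = (4π×10⁻⁷)(3690)(491)(1.963×10^-3) = 4.470×10^-3 H.

M ≈ 4.47 mH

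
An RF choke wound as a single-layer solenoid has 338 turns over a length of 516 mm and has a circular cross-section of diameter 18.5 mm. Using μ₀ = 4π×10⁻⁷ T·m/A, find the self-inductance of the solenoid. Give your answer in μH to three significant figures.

A = π(d/2)² = π(9.250×10^-3 m)² = 2.688×10^-4 m².
For a long solenoid, L = μ₀N²A/ℓ.
L = (4π×10⁻⁷)(338)²(2.688×10^-4)/(0.516 m) = 7.479×10^-5 H.

L ≈ 74.8 μH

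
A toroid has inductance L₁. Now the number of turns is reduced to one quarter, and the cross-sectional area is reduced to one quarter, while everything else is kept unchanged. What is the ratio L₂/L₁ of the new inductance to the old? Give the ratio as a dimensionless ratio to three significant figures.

L₂/L₁ = 0.0156

For a toroid, L ∝ μᵣN²A/R.
L₂/L₁ = (0.25)^2 × (0.25) = 0.0156.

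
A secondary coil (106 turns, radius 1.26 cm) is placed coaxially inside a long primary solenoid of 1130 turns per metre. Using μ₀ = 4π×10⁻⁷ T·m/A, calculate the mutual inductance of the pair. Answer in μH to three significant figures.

M ≈ 75.1 μH

The outer solenoid produces a uniform field B₁ = μ₀n₁I₁ across the inner coil,
so the flux linkage is N₂Φ = N₂B₁A₂ = μ₀n₁N₂A₂·I₁, giving M = μ₀n₁N₂A₂.
A₂ = πr² = π(1.260×10^-2 m)² = 4.988×10^-4 m².
M = (4π×10⁻⁷)(1130)(106)(4.988×10^-4) = 7.507×10^-5 H.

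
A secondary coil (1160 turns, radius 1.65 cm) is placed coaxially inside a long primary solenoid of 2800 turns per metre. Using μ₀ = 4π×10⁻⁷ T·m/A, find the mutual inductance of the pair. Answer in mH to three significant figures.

M ≈ 3.49 mH

The outer solenoid produces a uniform field B₁ = μ₀n₁I₁ across the inner coil,
so the flux linkage is N₂Φ = N₂B₁A₂ = μ₀n₁N₂A₂·I₁, giving M = μ₀n₁N₂A₂.
A₂ = πr² = π(1.650×10^-2 m)² = 8.553×10^-4 m².
M = (4π×10⁻⁷)(2800)(1160)(8.553×10^-4) = 3.491×10^-3 H.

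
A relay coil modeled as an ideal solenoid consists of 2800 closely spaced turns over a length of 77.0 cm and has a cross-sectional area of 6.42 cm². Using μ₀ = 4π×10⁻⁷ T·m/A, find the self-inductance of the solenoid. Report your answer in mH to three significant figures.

A = 6.42 cm² = 6.420×10^-4 m².
For a long solenoid, L = μ₀N²A/ℓ.
L = (4π×10⁻⁷)(2800)²(6.420×10^-4)/(0.77 m) = 8.214×10^-3 H.

L ≈ 8.21 mH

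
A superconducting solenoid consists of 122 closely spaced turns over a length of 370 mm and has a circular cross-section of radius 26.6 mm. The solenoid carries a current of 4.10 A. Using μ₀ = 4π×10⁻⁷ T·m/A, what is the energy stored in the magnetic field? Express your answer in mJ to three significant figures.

A = πr² = π(2.660×10^-2 m)² = 2.223×10^-3 m².
L = μ₀N²A/ℓ = (4π×10⁻⁷)(122)²(2.223×10^-3)/(0.37) = 1.124×10^-4 H.
U = ½LI² = ½(1.124×10^-4)(4.10)² = 9.444×10^-4 J.

U ≈ 0.944 mJ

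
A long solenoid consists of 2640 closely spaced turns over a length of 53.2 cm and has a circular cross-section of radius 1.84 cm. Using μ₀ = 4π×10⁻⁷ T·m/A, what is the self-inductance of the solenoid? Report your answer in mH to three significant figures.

L ≈ 17.5 mH

A = πr² = π(1.840×10^-2 m)² = 1.064×10^-3 m².
For a long solenoid, L = μ₀N²A/ℓ.
L = (4π×10⁻⁷)(2640)²(1.064×10^-3)/(0.532 m) = 1.751×10^-2 H.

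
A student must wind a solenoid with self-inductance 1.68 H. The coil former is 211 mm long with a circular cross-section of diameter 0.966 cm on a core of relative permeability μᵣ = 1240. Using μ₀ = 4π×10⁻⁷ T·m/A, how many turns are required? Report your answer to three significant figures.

A = π(d/2)² = π(4.830×10^-3 m)² = 7.329×10^-5 m².
From L = μ₀μᵣN²A/ℓ, N = √(Lℓ / (μ₀μᵣA)).
N = √[(1.68)(0.211) / ((4π×10⁻⁷)(1240)×7.329×10^-5)] = √(3.104×10^6) ≈ 1761.8.

N ≈ 1760 turns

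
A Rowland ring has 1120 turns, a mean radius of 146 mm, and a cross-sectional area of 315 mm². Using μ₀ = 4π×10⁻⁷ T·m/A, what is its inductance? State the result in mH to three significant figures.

For a thin toroid, L = μ₀N²A/(2πR).
L = (4π×10⁻⁷)(1120)²(3.150×10^-4) / (2π×0.146 m) = 5.413×10^-4 H.

L ≈ 0.541 mH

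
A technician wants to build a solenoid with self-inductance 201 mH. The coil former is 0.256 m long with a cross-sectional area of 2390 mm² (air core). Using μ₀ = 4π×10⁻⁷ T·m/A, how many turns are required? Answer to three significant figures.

N ≈ 4140 turns

A = 2390 mm² = 2.390×10^-3 m².
From L = μ₀N²A/ℓ, N = √(Lℓ / (μ₀A)).
N = √[(0.201)(0.256) / ((4π×10⁻⁷)×2.390×10^-3)] = √(1.713×10^7) ≈ 4139.2.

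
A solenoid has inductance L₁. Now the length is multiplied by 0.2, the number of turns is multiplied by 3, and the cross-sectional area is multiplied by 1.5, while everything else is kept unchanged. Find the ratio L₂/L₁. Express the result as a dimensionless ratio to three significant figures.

For a solenoid, L ∝ μᵣN²A/ℓ.
L₂/L₁ = (0.2)^-1 × (3)^2 × (1.5) = 67.5.

L₂/L₁ = 67.5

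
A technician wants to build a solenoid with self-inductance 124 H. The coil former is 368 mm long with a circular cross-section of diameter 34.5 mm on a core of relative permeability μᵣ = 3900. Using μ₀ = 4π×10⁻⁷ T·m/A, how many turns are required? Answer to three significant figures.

A = π(d/2)² = π(1.725×10^-2 m)² = 9.348×10^-4 m².
From L = μ₀μᵣN²A/ℓ, N = √(Lℓ / (μ₀μᵣA)).
N = √[(124)(0.368) / ((4π×10⁻⁷)(3900)×9.348×10^-4)] = √(9.960×10^6) ≈ 3156.0.

N ≈ 3160 turns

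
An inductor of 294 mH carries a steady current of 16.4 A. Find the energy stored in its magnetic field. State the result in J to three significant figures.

Stored magnetic energy: U = ½LI².
U = ½(0.294 H)(16.4 A)² = 39.54 J.

U ≈ 39.5 J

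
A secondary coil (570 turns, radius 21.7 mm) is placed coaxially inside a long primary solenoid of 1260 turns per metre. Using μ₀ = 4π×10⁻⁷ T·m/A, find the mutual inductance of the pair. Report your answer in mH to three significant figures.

M ≈ 1.34 mH

The outer solenoid produces a uniform field B₁ = μ₀n₁I₁ across the inner coil,
so the flux linkage is N₂Φ = N₂B₁A₂ = μ₀n₁N₂A₂·I₁, giving M = μ₀n₁N₂A₂.
A₂ = πr² = π(2.170×10^-2 m)² = 1.479×10^-3 m².
M = (4π×10⁻⁷)(1260)(570)(1.479×10^-3) = 1.335×10^-3 H.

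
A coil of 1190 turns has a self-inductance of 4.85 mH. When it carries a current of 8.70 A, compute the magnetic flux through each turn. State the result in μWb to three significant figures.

Φ_B ≈ 35.5 μWb

From L = NΦ_B/I, the flux per turn is Φ_B = LI/N.
Φ_B = (4.850×10^-3 H)(8.70 A)/1190 = 3.546×10^-5 Wb.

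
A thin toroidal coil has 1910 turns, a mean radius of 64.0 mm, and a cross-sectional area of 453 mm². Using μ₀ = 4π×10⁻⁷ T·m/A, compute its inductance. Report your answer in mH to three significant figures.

L ≈ 5.16 mH

For a thin toroid, L = μ₀N²A/(2πR).
L = (4π×10⁻⁷)(1910)²(4.530×10^-4) / (2π×6.400×10^-2 m) = 5.164×10^-3 H.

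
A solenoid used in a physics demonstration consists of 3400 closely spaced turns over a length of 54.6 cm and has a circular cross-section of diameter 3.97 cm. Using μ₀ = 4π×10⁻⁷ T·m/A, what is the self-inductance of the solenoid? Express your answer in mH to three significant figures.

L ≈ 32.9 mH

A = π(d/2)² = π(1.985×10^-2 m)² = 1.238×10^-3 m².
For a long solenoid, L = μ₀N²A/ℓ.
L = (4π×10⁻⁷)(3400)²(1.238×10^-3)/(0.546 m) = 3.293×10^-2 H.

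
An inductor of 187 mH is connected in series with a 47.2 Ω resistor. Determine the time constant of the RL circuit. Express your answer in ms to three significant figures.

τ ≈ 3.96 ms

τ = L/R = (0.187 H)/(47.2 Ω) = 3.962×10^-3 s.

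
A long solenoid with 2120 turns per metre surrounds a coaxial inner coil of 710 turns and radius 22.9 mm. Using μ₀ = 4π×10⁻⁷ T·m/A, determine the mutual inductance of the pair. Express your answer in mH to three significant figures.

M ≈ 3.12 mH

The outer solenoid produces a uniform field B₁ = μ₀n₁I₁ across the inner coil,
so the flux linkage is N₂Φ = N₂B₁A₂ = μ₀n₁N₂A₂·I₁, giving M = μ₀n₁N₂A₂.
A₂ = πr² = π(2.290×10^-2 m)² = 1.647×10^-3 m².
M = (4π×10⁻⁷)(2120)(710)(1.647×10^-3) = 3.116×10^-3 H.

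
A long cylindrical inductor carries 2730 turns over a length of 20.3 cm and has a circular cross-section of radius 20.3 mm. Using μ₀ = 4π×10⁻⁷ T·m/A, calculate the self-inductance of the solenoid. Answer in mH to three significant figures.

L ≈ 59.7 mH

A = πr² = π(2.030×10^-2 m)² = 1.2946×10^-3 m².
For a long solenoid, L = μ₀N²A/ℓ.
L = (4π×10⁻⁷)(2730)²(1.2946×10^-3)/(0.203 m) = 5.973×10^-2 H.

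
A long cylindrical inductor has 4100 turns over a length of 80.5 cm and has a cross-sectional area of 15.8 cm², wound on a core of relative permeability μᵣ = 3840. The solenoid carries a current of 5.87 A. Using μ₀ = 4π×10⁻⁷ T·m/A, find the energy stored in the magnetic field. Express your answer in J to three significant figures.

A = 15.8 cm² = 1.580×10^-3 m².
L = μ₀μᵣN²A/ℓ = (4π×10⁻⁷)(3840)(4100)²(1.580×10^-3)/(0.805) = 159.2 H.
U = ½LI² = ½(159.2)(5.87)² = 2.743×10^3 J.

U ≈ 2740 J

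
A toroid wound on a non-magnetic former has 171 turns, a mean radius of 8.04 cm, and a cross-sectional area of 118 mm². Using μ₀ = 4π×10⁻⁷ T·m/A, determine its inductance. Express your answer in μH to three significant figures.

For a thin toroid, L = μ₀N²A/(2πR).
L = (4π×10⁻⁷)(171)²(1.180×10^-4) / (2π×8.040×10^-2 m) = 8.583×10^-6 H.

L ≈ 8.58 μH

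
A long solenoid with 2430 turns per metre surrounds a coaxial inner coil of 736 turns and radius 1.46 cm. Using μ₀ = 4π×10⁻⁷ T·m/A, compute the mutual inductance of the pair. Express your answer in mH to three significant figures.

The outer solenoid produces a uniform field B₁ = μ₀n₁I₁ across the inner coil,
so the flux linkage is N₂Φ = N₂B₁A₂ = μ₀n₁N₂A₂·I₁, giving M = μ₀n₁N₂A₂.
A₂ = πr² = π(1.460×10^-2 m)² = 6.697×10^-4 m².
M = (4π×10⁻⁷)(2430)(736)(6.697×10^-4) = 1.505×10^-3 H.

M ≈ 1.51 mH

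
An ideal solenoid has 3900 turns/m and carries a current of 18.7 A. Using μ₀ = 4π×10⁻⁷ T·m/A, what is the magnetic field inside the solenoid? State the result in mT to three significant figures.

B ≈ 91.6 mT

Inside a long solenoid, B = μ₀nI.
B = (4π×10⁻⁷)(3.900×10^3 m⁻¹)(18.7 A) = 9.1647×10^-2 T.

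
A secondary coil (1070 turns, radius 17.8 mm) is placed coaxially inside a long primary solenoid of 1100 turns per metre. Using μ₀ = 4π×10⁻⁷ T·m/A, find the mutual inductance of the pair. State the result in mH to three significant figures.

The outer solenoid produces a uniform field B₁ = μ₀n₁I₁ across the inner coil,
so the flux linkage is N₂Φ = N₂B₁A₂ = μ₀n₁N₂A₂·I₁, giving M = μ₀n₁N₂A₂.
A₂ = πr² = π(1.780×10^-2 m)² = 9.954×10^-4 m².
M = (4π×10⁻⁷)(1100)(1070)(9.954×10^-4) = 1.472×10^-3 H.

M ≈ 1.47 mH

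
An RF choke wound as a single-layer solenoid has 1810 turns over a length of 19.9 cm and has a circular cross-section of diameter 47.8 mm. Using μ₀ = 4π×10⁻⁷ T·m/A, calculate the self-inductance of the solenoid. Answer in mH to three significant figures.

A = π(d/2)² = π(2.390×10^-2 m)² = 1.7945×10^-3 m².
For a long solenoid, L = μ₀N²A/ℓ.
L = (4π×10⁻⁷)(1810)²(1.7945×10^-3)/(0.199 m) = 3.712×10^-2 H.

L ≈ 37.1 mH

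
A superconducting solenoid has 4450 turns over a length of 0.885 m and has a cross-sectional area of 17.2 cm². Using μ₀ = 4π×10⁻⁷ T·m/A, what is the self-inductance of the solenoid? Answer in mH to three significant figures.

A = 17.2 cm² = 1.720×10^-3 m².
For a long solenoid, L = μ₀N²A/ℓ.
L = (4π×10⁻⁷)(4450)²(1.720×10^-3)/(0.885 m) = 4.836×10^-2 H.

L ≈ 48.4 mH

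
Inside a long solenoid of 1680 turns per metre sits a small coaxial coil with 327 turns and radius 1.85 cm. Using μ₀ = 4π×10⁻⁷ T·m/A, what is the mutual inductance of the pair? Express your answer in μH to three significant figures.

M ≈ 742 μH

The outer solenoid produces a uniform field B₁ = μ₀n₁I₁ across the inner coil,
so the flux linkage is N₂Φ = N₂B₁A₂ = μ₀n₁N₂A₂·I₁, giving M = μ₀n₁N₂A₂.
A₂ = πr² = π(1.850×10^-2 m)² = 1.075×10^-3 m².
M = (4π×10⁻⁷)(1680)(327)(1.075×10^-3) = 7.423×10^-4 H.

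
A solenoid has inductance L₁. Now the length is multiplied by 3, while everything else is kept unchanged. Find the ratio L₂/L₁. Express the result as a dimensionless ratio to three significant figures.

L₂/L₁ = 0.333

For a solenoid, L ∝ μᵣN²A/ℓ.
L₂/L₁ = (3)^-1 = 0.333.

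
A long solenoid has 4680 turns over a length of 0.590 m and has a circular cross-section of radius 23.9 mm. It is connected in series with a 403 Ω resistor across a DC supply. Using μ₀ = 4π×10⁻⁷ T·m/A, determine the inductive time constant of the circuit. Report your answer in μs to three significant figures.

τ ≈ 208 μs

A = πr² = π(2.390×10^-2 m)² = 1.7945×10^-3 m².
L = μ₀N²A/ℓ = (4π×10⁻⁷)(4680)²(1.7945×10^-3)/(0.59) = 8.371×10^-2 H.
τ = L/R = (8.371×10^-2)/(403) = 2.077×10^-4 s.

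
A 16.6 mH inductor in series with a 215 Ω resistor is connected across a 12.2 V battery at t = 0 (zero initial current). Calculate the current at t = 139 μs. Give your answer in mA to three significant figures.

τ = L/R = 1.660×10^-2/215 = 7.721×10^-5 s; final current I_∞ = ε/R = 12.2/215 = 5.674×10^-2 A.
I(t) = I_∞(1 − e^(−t/τ)) with t/τ = 1.800.
I = (5.674×10^-2)(1 − e^(−1.800)) = 4.737×10^-2 A.

I ≈ 47.4 mA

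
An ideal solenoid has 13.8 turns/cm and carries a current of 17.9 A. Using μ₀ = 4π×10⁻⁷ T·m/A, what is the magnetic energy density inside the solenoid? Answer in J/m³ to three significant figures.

u ≈ 383 J/m³

B = μ₀nI = (4π×10⁻⁷)(1.380×10^3)(17.9) = 3.104×10^-2 T.
u = B²/(2μ₀) = (3.104×10^-2)²/(2×4π×10⁻⁷) = 383.4 J/m³.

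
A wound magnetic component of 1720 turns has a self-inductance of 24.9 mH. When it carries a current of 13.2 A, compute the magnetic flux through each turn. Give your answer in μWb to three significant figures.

From L = NΦ_B/I, the flux per turn is Φ_B = LI/N.
Φ_B = (2.490×10^-2 H)(13.2 A)/1720 = 1.911×10^-4 Wb.

Φ_B ≈ 191 μWb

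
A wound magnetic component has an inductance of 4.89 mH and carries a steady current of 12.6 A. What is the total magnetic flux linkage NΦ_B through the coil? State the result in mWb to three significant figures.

From L = NΦ_B/I, the flux linkage is NΦ_B = LI.
NΦ_B = (4.890×10^-3 H)(12.6 A) = 6.161×10^-2 Wb.

NΦ_B ≈ 61.6 mWb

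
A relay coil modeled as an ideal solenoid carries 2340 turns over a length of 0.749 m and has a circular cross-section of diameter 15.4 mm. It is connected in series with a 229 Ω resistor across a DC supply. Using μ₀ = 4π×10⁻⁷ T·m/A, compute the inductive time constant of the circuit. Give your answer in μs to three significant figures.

A = π(d/2)² = π(7.700×10^-3 m)² = 1.863×10^-4 m².
L = μ₀N²A/ℓ = (4π×10⁻⁷)(2340)²(1.863×10^-4)/(0.749) = 1.711×10^-3 H.
τ = L/R = (1.711×10^-3)/(229) = 7.472×10^-6 s.

τ ≈ 7.47 μs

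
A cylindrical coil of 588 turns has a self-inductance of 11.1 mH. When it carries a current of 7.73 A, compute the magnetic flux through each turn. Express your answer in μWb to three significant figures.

From L = NΦ_B/I, the flux per turn is Φ_B = LI/N.
Φ_B = (1.110×10^-2 H)(7.73 A)/588 = 1.459×10^-4 Wb.

Φ_B ≈ 146 μWb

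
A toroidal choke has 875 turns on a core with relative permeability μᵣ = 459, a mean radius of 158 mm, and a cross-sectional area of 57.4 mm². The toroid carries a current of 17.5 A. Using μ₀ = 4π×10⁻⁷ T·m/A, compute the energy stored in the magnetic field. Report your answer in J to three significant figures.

L = μ₀μᵣN²A/(2πR) = (4π×10⁻⁷)(459)(875)²(5.740×10^-5)/(2π×0.158) = 2.553×10^-2 H.
U = ½LI² = ½(2.553×10^-2)(17.5)² = 3.91 J.

U ≈ 3.91 J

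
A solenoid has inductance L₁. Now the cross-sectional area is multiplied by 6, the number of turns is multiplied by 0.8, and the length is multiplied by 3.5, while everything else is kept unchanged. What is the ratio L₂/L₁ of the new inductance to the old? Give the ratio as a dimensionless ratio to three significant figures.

L₂/L₁ = 1.10

For a solenoid, L ∝ μᵣN²A/ℓ.
L₂/L₁ = (6) × (0.8)^2 × (3.5)^-1 = 1.10.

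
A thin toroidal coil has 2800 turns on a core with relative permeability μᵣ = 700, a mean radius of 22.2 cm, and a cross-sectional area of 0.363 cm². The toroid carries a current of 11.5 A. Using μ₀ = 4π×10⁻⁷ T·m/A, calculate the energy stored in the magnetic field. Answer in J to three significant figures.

U ≈ 11.9 J

L = μ₀μᵣN²A/(2πR) = (4π×10⁻⁷)(700)(2800)²(3.630×10^-5)/(2π×0.222) = 0.17947 H.
U = ½LI² = ½(0.17947)(11.5)² = 11.87 J.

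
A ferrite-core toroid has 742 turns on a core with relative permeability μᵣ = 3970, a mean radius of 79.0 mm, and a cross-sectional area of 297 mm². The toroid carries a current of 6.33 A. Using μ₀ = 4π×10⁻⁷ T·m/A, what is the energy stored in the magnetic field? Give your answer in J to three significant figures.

L = μ₀μᵣN²A/(2πR) = (4π×10⁻⁷)(3970)(742)²(2.970×10^-4)/(2π×7.900×10^-2) = 1.643 H.
U = ½LI² = ½(1.643)(6.33)² = 32.93 J.

U ≈ 32.9 J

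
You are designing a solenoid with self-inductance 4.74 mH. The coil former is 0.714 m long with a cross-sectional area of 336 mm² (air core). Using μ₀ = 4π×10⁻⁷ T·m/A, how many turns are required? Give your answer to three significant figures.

N ≈ 2830 turns

A = 336 mm² = 3.360×10^-4 m².
From L = μ₀N²A/ℓ, N = √(Lℓ / (μ₀A)).
N = √[(4.740×10^-3)(0.714) / ((4π×10⁻⁷)×3.360×10^-4)] = √(8.015×10^6) ≈ 2831.2.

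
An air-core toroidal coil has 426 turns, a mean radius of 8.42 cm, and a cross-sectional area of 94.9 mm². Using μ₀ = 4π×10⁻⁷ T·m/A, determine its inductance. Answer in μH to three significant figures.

L ≈ 40.9 μH

For a thin toroid, L = μ₀N²A/(2πR).
L = (4π×10⁻⁷)(426)²(9.490×10^-5) / (2π×8.420×10^-2 m) = 4.091×10^-5 H.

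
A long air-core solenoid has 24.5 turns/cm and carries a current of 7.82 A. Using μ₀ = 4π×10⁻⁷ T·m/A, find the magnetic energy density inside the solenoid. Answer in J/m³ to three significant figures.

u ≈ 231 J/m³

B = μ₀nI = (4π×10⁻⁷)(2.450×10^3)(7.82) = 2.408×10^-2 T.
u = B²/(2μ₀) = (2.408×10^-2)²/(2×4π×10⁻⁷) = 230.6 J/m³.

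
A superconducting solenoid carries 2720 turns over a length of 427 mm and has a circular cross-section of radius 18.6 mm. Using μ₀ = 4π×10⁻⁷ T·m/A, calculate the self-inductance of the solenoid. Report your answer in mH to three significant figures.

A = πr² = π(1.860×10^-2 m)² = 1.087×10^-3 m².
For a long solenoid, L = μ₀N²A/ℓ.
L = (4π×10⁻⁷)(2720)²(1.087×10^-3)/(0.427 m) = 2.366×10^-2 H.

L ≈ 23.7 mH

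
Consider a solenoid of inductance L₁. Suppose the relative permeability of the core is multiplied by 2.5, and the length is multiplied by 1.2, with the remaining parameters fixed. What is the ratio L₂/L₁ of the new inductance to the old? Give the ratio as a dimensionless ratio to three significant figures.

L₂/L₁ = 2.08

For a solenoid, L ∝ μᵣN²A/ℓ.
L₂/L₁ = (2.5) × (1.2)^-1 = 2.08.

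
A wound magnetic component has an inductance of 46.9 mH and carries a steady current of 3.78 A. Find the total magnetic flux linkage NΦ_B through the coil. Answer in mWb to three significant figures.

From L = NΦ_B/I, the flux linkage is NΦ_B = LI.
NΦ_B = (4.690×10^-2 H)(3.78 A) = 0.1773 Wb.

NΦ_B ≈ 177 mWb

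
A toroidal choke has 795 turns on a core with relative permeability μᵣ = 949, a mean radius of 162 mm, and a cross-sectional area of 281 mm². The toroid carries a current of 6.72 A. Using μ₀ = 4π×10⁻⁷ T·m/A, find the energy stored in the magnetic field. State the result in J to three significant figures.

U ≈ 4.70 J

L = μ₀μᵣN²A/(2πR) = (4π×10⁻⁷)(949)(795)²(2.810×10^-4)/(2π×0.162) = 0.2081 H.
U = ½LI² = ½(0.2081)(6.72)² = 4.698 J.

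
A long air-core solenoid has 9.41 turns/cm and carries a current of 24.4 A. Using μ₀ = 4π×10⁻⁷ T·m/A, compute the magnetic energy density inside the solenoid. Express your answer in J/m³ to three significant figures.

u ≈ 331 J/m³

B = μ₀nI = (4π×10⁻⁷)(941)(24.4) = 2.885×10^-2 T.
u = B²/(2μ₀) = (2.885×10^-2)²/(2×4π×10⁻⁷) = 331.2 J/m³.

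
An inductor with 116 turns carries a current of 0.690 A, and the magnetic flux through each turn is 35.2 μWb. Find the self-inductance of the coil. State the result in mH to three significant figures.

Self-inductance is defined by L = NΦ_B/I (flux linkage over current).
L = (116)(3.520×10^-5 Wb)/(0.690 A) = 5.918×10^-3 H.

L ≈ 5.92 mH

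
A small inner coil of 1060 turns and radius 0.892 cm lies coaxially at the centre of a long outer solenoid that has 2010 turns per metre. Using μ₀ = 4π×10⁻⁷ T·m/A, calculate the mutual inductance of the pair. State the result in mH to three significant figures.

M ≈ 0.669 mH

The outer solenoid produces a uniform field B₁ = μ₀n₁I₁ across the inner coil,
so the flux linkage is N₂Φ = N₂B₁A₂ = μ₀n₁N₂A₂·I₁, giving M = μ₀n₁N₂A₂.
A₂ = πr² = π(8.920×10^-3 m)² = 2.500×10^-4 m².
M = (4π×10⁻⁷)(2010)(1060)(2.500×10^-4) = 6.693×10^-4 H.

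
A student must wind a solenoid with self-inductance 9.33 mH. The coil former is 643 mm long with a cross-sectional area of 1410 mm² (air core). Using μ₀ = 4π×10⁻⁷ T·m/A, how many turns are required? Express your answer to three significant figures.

N ≈ 1840 turns

A = 1410 mm² = 1.410×10^-3 m².
From L = μ₀N²A/ℓ, N = √(Lℓ / (μ₀A)).
N = √[(9.330×10^-3)(0.643) / ((4π×10⁻⁷)×1.410×10^-3)] = √(3.386×10^6) ≈ 1840.1.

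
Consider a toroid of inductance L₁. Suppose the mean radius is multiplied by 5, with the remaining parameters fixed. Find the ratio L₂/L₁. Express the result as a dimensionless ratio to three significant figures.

For a toroid, L ∝ μᵣN²A/R.
L₂/L₁ = (5)^-1 = 0.200.

L₂/L₁ = 0.200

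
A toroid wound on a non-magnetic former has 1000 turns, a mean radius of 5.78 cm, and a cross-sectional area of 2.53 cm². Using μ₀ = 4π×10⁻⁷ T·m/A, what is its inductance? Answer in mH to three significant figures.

For a thin toroid, L = μ₀N²A/(2πR).
L = (4π×10⁻⁷)(1000)²(2.530×10^-4) / (2π×5.780×10^-2 m) = 8.754×10^-4 H.

L ≈ 0.875 mH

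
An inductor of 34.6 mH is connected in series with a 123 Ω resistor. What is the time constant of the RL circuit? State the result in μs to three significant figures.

τ ≈ 281 μs

τ = L/R = (3.460×10^-2 H)/(123 Ω) = 2.813×10^-4 s.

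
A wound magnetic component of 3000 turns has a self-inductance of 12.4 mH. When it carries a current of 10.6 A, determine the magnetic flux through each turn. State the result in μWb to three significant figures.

Φ_B ≈ 43.8 μWb

From L = NΦ_B/I, the flux per turn is Φ_B = LI/N.
Φ_B = (1.240×10^-2 H)(10.6 A)/3000 = 4.381×10^-5 Wb.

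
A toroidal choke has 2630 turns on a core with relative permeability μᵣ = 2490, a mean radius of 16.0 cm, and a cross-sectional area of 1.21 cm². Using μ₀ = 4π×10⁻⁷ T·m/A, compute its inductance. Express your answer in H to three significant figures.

L ≈ 2.60 H

For a thin toroid, L = μ₀μᵣN²A/(2πR).
L = (4π×10⁻⁷)(2490)(2630)²(1.210×10^-4) / (2π×0.16 m) = 2.60499 H.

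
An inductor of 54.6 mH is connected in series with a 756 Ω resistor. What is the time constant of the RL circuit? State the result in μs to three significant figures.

τ = L/R = (5.460×10^-2 H)/(756 Ω) = 7.222×10^-5 s.

τ ≈ 72.2 μs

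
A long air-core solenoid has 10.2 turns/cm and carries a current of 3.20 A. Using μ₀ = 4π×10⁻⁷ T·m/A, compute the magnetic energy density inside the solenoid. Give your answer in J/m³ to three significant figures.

B = μ₀nI = (4π×10⁻⁷)(1.020×10^3)(3.20) = 4.102×10^-3 T.
u = B²/(2μ₀) = (4.102×10^-3)²/(2×4π×10⁻⁷) = 6.694 J/m³.

u ≈ 6.69 J/m³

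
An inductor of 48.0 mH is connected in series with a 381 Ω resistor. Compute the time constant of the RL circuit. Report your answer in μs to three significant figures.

τ = L/R = (4.800×10^-2 H)/(381 Ω) = 1.260×10^-4 s.

τ ≈ 126 μs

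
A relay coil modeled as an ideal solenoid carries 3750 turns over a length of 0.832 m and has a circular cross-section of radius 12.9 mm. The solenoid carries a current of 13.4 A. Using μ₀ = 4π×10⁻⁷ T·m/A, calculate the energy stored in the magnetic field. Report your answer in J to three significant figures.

A = πr² = π(1.290×10^-2 m)² = 5.228×10^-4 m².
L = μ₀N²A/ℓ = (4π×10⁻⁷)(3750)²(5.228×10^-4)/(0.832) = 1.110×10^-2 H.
U = ½LI² = ½(1.110×10^-2)(13.4)² = 0.9969 J.

U ≈ 0.997 J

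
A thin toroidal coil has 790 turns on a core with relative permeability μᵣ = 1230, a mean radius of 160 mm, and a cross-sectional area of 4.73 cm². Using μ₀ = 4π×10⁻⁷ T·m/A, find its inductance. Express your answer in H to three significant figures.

For a thin toroid, L = μ₀μᵣN²A/(2πR).
L = (4π×10⁻⁷)(1230)(790)²(4.730×10^-4) / (2π×0.16 m) = 0.4539 H.

L ≈ 0.454 H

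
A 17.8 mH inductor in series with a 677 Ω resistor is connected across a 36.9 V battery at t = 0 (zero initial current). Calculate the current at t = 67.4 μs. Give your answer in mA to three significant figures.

I ≈ 50.3 mA

τ = L/R = 1.780×10^-2/677 = 2.629×10^-5 s; final current I_∞ = ε/R = 36.9/677 = 5.451×10^-2 A.
I(t) = I_∞(1 − e^(−t/τ)) with t/τ = 2.563.
I = (5.451×10^-2)(1 − e^(−2.563)) = 5.031×10^-2 A.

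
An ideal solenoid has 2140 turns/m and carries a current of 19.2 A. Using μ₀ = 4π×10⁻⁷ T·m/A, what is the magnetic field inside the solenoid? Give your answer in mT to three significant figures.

Inside a long solenoid, B = μ₀nI.
B = (4π×10⁻⁷)(2.140×10^3 m⁻¹)(19.2 A) = 5.163×10^-2 T.

B ≈ 51.6 mT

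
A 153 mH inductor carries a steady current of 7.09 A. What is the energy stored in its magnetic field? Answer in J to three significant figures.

Stored magnetic energy: U = ½LI².
U = ½(0.153 H)(7.09 A)² = 3.846 J.

U ≈ 3.85 J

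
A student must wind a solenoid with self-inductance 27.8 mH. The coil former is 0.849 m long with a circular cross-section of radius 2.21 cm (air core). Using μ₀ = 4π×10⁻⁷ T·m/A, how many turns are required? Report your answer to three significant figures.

A = πr² = π(2.210×10^-2 m)² = 1.534×10^-3 m².
From L = μ₀N²A/ℓ, N = √(Lℓ / (μ₀A)).
N = √[(2.780×10^-2)(0.849) / ((4π×10⁻⁷)×1.534×10^-3)] = √(1.224×10^7) ≈ 3498.7.

N ≈ 3500 turns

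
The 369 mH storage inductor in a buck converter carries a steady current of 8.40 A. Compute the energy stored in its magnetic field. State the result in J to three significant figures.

Stored magnetic energy: U = ½LI².
U = ½(0.369 H)(8.40 A)² = 13.02 J.

U ≈ 13.0 J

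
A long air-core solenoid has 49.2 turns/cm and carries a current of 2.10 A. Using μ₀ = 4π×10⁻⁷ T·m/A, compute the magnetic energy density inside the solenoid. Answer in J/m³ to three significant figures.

u ≈ 67.1 J/m³

B = μ₀nI = (4π×10⁻⁷)(4.920×10^3)(2.10) = 1.298×10^-2 T.
u = B²/(2μ₀) = (1.298×10^-2)²/(2×4π×10⁻⁷) = 67.07 J/m³.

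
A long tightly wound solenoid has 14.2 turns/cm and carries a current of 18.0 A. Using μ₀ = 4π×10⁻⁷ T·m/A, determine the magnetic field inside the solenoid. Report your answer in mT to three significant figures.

B ≈ 32.1 mT

Inside a long solenoid, B = μ₀nI.
B = (4π×10⁻⁷)(1.420×10^3 m⁻¹)(18.0 A) = 3.212×10^-2 T.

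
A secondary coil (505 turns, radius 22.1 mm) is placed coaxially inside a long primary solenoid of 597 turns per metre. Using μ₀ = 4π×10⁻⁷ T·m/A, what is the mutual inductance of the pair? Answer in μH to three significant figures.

M ≈ 581 μH

The outer solenoid produces a uniform field B₁ = μ₀n₁I₁ across the inner coil,
so the flux linkage is N₂Φ = N₂B₁A₂ = μ₀n₁N₂A₂·I₁, giving M = μ₀n₁N₂A₂.
A₂ = πr² = π(2.210×10^-2 m)² = 1.534×10^-3 m².
M = (4π×10⁻⁷)(597)(505)(1.534×10^-3) = 5.813×10^-4 H.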